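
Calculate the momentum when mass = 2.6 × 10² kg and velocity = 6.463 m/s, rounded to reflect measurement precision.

momentum = 2.6 × 10² kg × 6.463 m/s = 1680.38 kg·m/s.
2.6 × 10² has 2 significant figures; 6.463 has 4.
Division/multiplication keeps the fewest: 2 significant figures.
Rounded: 1.7 × 10³ kg·m/s.

1.7 × 10³ kg·m/s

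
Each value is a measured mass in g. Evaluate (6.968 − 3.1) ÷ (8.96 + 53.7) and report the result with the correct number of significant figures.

6.968 − 3.1 = 3.868, limited to 1 d.p. → 2 s.f.; 8.96 + 53.7 = 62.66, limited to 1 d.p. → 3 s.f.
Carrying full precision, 3.868 ÷ 62.66 = 0.0617299712735…; keep min(2, 3) = 2 s.f.
Rounded to 2 significant figures: 0.062.

0.062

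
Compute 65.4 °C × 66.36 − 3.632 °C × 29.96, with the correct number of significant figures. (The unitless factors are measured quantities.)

65.4 × 66.36 = 4339.944 → 4.34 × 10³ °C (3 s.f., last digit at the 10^1 place).
3.632 × 29.96 = 108.81472 → 108.8 °C (4 s.f., last digit at the 10^-1 place).
Difference: 4231.12928 °C; keep the coarser place, 10^1.
Result: 4.23 × 10³ °C.

4.23 × 10³ °C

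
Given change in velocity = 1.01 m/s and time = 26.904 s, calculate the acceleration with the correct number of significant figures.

0.0375 m/s²

acceleration = 1.01 m/s ÷ 26.904 s = 0.0375408861136… m/s².
1.01 has 3 significant figures; 26.904 has 5.
Division/multiplication keeps the fewest: 3 significant figures.
Rounded: 0.0375 m/s².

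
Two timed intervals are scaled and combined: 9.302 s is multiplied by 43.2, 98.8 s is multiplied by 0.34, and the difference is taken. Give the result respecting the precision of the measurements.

3.68 × 10^2 s

9.302 × 43.2 = 401.8464 → 402 s (3 s.f., last digit at the 10^0 place).
98.8 × 0.34 = 33.592 → 34 s (2 s.f., last digit at the 10^0 place).
Difference: 368.2544 s; keep the coarser place, 10^0.
Result: 3.68 × 10^2 s.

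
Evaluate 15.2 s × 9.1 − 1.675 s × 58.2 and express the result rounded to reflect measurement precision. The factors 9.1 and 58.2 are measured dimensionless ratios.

15.2 × 9.1 = 138.32 → 1.4 × 10^2 s (2 s.f., last digit at the 10^1 place).
1.675 × 58.2 = 97.485 → 97.5 s (3 s.f., last digit at the 10^-1 place).
Difference: 40.835 s; keep the coarser place, 10^1.
Result: 4 × 10^1 s.

4 × 10^1 s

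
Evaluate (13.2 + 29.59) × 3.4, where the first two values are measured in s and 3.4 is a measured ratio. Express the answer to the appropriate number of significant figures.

1.5 × 10^2 s

13.2 s + 29.59 s = 42.79 s; the sum is limited to 1 decimal place (3 s.f.).
Carrying full precision, 42.79 × 3.4 = 145.486 s; 3.4 has 2 s.f., so the result keeps min(3, 2) = 2 s.f.
Rounded to 2 significant figures: 1.5 × 10^2 s.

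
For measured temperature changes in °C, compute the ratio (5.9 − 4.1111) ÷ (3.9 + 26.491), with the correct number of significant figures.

5.9 − 4.1111 = 1.7889, limited to 1 d.p. → 2 s.f.; 3.9 + 26.491 = 30.391, limited to 1 d.p. → 3 s.f.
Carrying full precision, 1.7889 ÷ 30.391 = 0.05886282123…; keep min(2, 3) = 2 s.f.
Rounded to 2 significant figures: 0.059.

0.059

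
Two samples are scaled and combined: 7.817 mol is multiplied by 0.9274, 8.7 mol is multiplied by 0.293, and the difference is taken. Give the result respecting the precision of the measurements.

4.7 mol

7.817 × 0.9274 = 7.2494858 → 7.249 mol (4 s.f., last digit at the 10^-3 place).
8.7 × 0.293 = 2.5491 → 2.5 mol (2 s.f., last digit at the 10^-1 place).
Difference: 4.7003858 mol; keep the coarser place, 10^-1.
Result: 4.7 mol.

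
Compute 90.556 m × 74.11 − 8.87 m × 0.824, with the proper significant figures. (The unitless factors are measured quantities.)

6704 m

90.556 × 74.11 = 6711.10516 → 6711 m (4 s.f., last digit at the 10^0 place).
8.87 × 0.824 = 7.30888 → 7.31 m (3 s.f., last digit at the 10^-2 place).
Difference: 6703.79628 m; keep the coarser place, 10^0.
Result: 6704 m.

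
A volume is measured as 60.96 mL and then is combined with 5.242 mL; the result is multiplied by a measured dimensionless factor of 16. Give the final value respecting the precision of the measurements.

60.96 mL + 5.242 mL = 66.202 mL; the sum is limited to 2 decimal places (4 s.f.).
Carrying full precision, 66.202 × 16 = 1059.232 mL; 16 has 2 s.f., so the result keeps min(4, 2) = 2 s.f.
Rounded to 2 significant figures: 1.1 × 10^3 mL.

1.1 × 10^3 mL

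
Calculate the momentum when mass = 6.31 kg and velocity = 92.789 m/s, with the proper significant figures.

5.85 × 10^2 kg·m/s

momentum = 6.31 kg × 92.789 m/s = 585.49859 kg·m/s.
6.31 has 3 significant figures; 92.789 has 5.
Division/multiplication keeps the fewest: 3 significant figures.
Rounded: 5.85 × 10^2 kg·m/s.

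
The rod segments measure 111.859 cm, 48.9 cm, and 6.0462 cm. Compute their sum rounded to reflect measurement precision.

166.8 cm

111.859 cm + 48.9 cm + 6.0462 cm = 166.8052 cm.
Addition/subtraction keeps the fewest decimal places: 111.859 → 3 decimal places, 48.9 → 1 decimal place, 6.0462 → 4 decimal places; limit is 1.
Rounded to 1 decimal place: 166.8 cm.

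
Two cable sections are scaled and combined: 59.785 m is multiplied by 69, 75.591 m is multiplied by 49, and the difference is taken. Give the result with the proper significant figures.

59.785 × 69 = 4125.165 → 4.1 × 10^3 m (2 s.f., last digit at the 10^2 place).
75.591 × 49 = 3703.959 → 3.7 × 10^3 m (2 s.f., last digit at the 10^2 place).
Difference: 421.206 m; keep the coarser place, 10^2.
Result: 4 × 10^2 m.

4 × 10^2 m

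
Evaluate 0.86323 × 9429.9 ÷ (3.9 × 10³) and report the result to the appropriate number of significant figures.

0.86323 × 9429.9 ÷ (3.9 × 10³) = 2.08722373769…
Multiplication/division keeps the fewest significant figures: 0.86323 → 5 s.f., 9429.9 → 5 s.f., 3.9 × 10³ → 2 s.f.; limit is 2.
Rounded to 2 significant figures: 2.1.

2.1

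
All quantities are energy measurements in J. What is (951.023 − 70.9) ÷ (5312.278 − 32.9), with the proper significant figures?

0.1667

951.023 − 70.9 = 880.123, limited to 1 d.p. → 4 s.f.; 5312.278 − 32.9 = 5279.378, limited to 1 d.p. → 5 s.f.
Carrying full precision, 880.123 ÷ 5279.378 = 0.166709601017…; keep min(4, 5) = 4 s.f.
Rounded to 4 significant figures: 0.1667.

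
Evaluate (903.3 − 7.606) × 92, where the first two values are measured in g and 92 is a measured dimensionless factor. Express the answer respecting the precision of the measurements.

8.2 × 10^4 g

903.3 g − 7.606 g = 895.694 g; the difference is limited to 1 decimal place (4 s.f.).
Carrying full precision, 895.694 × 92 = 82403.848 g; 92 has 2 s.f., so the result keeps min(4, 2) = 2 s.f.
Rounded to 2 significant figures: 8.2 × 10^4 g.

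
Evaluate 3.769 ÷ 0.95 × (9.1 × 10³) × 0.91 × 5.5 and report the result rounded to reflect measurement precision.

1.8 × 10⁵

3.769 ÷ 0.95 × (9.1 × 10³) × 0.91 × 5.5 = 180695.778421…
Multiplication/division keeps the fewest significant figures: 3.769 → 4 s.f., 0.95 → 2 s.f., 9.1 × 10³ → 2 s.f., 0.91 → 2 s.f., 5.5 → 2 s.f.; limit is 2.
Rounded to 2 significant figures: 1.8 × 10⁵.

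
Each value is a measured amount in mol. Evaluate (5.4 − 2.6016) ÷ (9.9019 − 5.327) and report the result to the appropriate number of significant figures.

0.61

5.4 − 2.6016 = 2.7984, limited to 1 d.p. → 2 s.f.; 9.9019 − 5.327 = 4.5749, limited to 3 d.p. → 4 s.f.
Carrying full precision, 2.7984 ÷ 4.5749 = 0.611685501322…; keep min(2, 4) = 2 s.f.
Rounded to 2 significant figures: 0.61.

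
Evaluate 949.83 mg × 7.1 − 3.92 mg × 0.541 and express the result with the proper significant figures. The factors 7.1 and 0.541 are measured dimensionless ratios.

6.7 × 10^3 mg

949.83 × 7.1 = 6743.793 → 6.7 × 10^3 mg (2 s.f., last digit at the 10^2 place).
3.92 × 0.541 = 2.12072 → 2.12 mg (3 s.f., last digit at the 10^-2 place).
Difference: 6741.67228 mg; keep the coarser place, 10^2.
Result: 6.7 × 10^3 mg.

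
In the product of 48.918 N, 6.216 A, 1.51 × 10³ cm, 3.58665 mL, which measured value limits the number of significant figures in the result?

1.51 × 10³ cm

48.918 N → 5 s.f.; 6.216 A → 4 s.f.; 1.51 × 10³ cm → 3 s.f.; 3.58665 mL → 6 s.f.
The fewest is 3 significant figures, from 1.51 × 10³ cm.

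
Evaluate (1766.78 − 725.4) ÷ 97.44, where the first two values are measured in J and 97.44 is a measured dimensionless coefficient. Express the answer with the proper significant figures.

1766.78 J − 725.4 J = 1041.38 J; the difference is limited to 1 decimal place (5 s.f.).
Carrying full precision, 1041.38 ÷ 97.44 = 10.6873973727… J; 97.44 has 4 s.f., so the result keeps min(5, 4) = 4 s.f.
Rounded to 4 significant figures: 10.69 J.

10.69 J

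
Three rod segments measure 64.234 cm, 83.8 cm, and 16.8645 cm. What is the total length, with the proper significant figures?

1.649 × 10^2 cm

64.234 cm + 83.8 cm + 16.8645 cm = 164.8985 cm.
Addition/subtraction keeps the fewest decimal places: 64.234 → 3 decimal places, 83.8 → 1 decimal place, 16.8645 → 4 decimal places; limit is 1.
Rounded to 1 decimal place: 1.649 × 10^2 cm.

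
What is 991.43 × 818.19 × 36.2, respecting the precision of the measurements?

2.94 × 10^7

991.43 × 818.19 × 36.2 = 29364647.6435…
Multiplication/division keeps the fewest significant figures: 991.43 → 5 s.f., 818.19 → 5 s.f., 36.2 → 3 s.f.; limit is 3.
Rounded to 3 significant figures: 2.94 × 10^7.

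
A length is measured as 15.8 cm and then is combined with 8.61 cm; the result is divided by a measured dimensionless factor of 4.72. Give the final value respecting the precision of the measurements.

15.8 cm + 8.61 cm = 24.41 cm; the sum is limited to 1 decimal place (3 s.f.).
Carrying full precision, 24.41 ÷ 4.72 = 5.17161016949… cm; 4.72 has 3 s.f., so the result keeps min(3, 3) = 3 s.f.
Rounded to 3 significant figures: 5.17 cm.

5.17 cm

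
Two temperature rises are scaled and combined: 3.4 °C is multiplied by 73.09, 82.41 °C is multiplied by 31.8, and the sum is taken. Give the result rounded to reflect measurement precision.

2.87 × 10^3 °C

3.4 × 73.09 = 248.506 → 2.5 × 10^2 °C (2 s.f., last digit at the 10^1 place).
82.41 × 31.8 = 2620.638 → 2.62 × 10^3 °C (3 s.f., last digit at the 10^1 place).
Sum: 2869.144 °C; keep the coarser place, 10^1.
Result: 2.87 × 10^3 °C.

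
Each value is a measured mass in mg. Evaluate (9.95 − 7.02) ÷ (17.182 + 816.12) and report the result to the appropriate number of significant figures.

0.00352

9.95 − 7.02 = 2.93, limited to 2 d.p. → 3 s.f.; 17.182 + 816.12 = 833.302, limited to 2 d.p. → 5 s.f.
Carrying full precision, 2.93 ÷ 833.302 = 0.00351613220657…; keep min(3, 5) = 3 s.f.
Rounded to 3 significant figures: 0.00352.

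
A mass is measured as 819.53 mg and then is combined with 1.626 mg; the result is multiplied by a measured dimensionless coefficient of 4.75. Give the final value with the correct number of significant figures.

819.53 mg + 1.626 mg = 821.156 mg; the sum is limited to 2 decimal places (5 s.f.).
Carrying full precision, 821.156 × 4.75 = 3900.491 mg; 4.75 has 3 s.f., so the result keeps min(5, 3) = 3 s.f.
Rounded to 3 significant figures: 3.90 × 10^3 mg.

3.90 × 10^3 mg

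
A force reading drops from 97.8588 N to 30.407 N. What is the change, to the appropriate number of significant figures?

67.452 N

97.8588 N − 30.407 N = 67.4518 N.
Addition/subtraction keeps the fewest decimal places: 97.8588 → 4 decimal places, 30.407 → 3 decimal places; limit is 3.
Rounded to 3 decimal places: 67.452 N.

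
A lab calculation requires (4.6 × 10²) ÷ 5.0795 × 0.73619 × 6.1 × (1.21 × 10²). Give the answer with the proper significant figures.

4.9 × 10⁴

(4.6 × 10²) ÷ 5.0795 × 0.73619 × 6.1 × (1.21 × 10²) = 49208.7106881…
Multiplication/division keeps the fewest significant figures: 4.6 × 10² → 2 s.f., 5.0795 → 5 s.f., 0.73619 → 5 s.f., 6.1 → 2 s.f., 1.21 × 10² → 3 s.f.; limit is 2.
Rounded to 2 significant figures: 4.9 × 10⁴.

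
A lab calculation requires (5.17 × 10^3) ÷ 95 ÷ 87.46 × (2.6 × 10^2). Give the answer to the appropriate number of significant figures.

1.6 × 10^2

(5.17 × 10^3) ÷ 95 ÷ 87.46 × (2.6 × 10^2) = 161.782228267…
Multiplication/division keeps the fewest significant figures: 5.17 × 10^3 → 3 s.f., 95 → 2 s.f., 87.46 → 4 s.f., 2.6 × 10^2 → 2 s.f.; limit is 2.
Rounded to 2 significant figures: 1.6 × 10^2.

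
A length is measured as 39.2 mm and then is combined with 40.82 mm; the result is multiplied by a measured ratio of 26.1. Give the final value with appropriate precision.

39.2 mm + 40.82 mm = 80.02 mm; the sum is limited to 1 decimal place (3 s.f.).
Carrying full precision, 80.02 × 26.1 = 2088.522 mm; 26.1 has 3 s.f., so the result keeps min(3, 3) = 3 s.f.
Rounded to 3 significant figures: 2.09 × 10^3 mm.

2.09 × 10^3 mm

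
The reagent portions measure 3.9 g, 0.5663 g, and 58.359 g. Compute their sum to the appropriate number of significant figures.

62.8 g

3.9 g + 0.5663 g + 58.359 g = 62.8253 g.
Addition/subtraction keeps the fewest decimal places: 3.9 → 1 decimal place, 0.5663 → 4 decimal places, 58.359 → 3 decimal places; limit is 1.
Rounded to 1 decimal place: 62.8 g.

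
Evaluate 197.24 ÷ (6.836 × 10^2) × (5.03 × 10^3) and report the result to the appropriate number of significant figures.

1.45 × 10^3

197.24 ÷ (6.836 × 10^2) × (5.03 × 10^3) = 1451.31246343…
Multiplication/division keeps the fewest significant figures: 197.24 → 5 s.f., 6.836 × 10^2 → 4 s.f., 5.03 × 10^3 → 3 s.f.; limit is 3.
Rounded to 3 significant figures: 1.45 × 10^3.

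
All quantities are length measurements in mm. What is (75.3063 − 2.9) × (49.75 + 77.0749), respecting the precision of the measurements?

75.3063 − 2.9 = 72.4063, limited to 1 d.p. → 3 s.f.; 49.75 + 77.0749 = 126.8249, limited to 2 d.p. → 5 s.f.
Carrying full precision, 72.4063 × 126.8249 = 9182.92175687; keep min(3, 5) = 3 s.f.
Rounded to 3 significant figures: 9.18 × 10³ mm².

9.18 × 10³ mm²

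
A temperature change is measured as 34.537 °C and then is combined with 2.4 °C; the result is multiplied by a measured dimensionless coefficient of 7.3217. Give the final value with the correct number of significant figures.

2.70 × 10² °C

34.537 °C + 2.4 °C = 36.937 °C; the sum is limited to 1 decimal place (3 s.f.).
Carrying full precision, 36.937 × 7.3217 = 270.4416329 °C; 7.3217 has 5 s.f., so the result keeps min(3, 5) = 3 s.f.
Rounded to 3 significant figures: 2.70 × 10² °C.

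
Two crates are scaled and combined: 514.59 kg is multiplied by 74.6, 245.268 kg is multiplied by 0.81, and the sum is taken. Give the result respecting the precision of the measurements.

514.59 × 74.6 = 38388.414 → 3.84 × 10^4 kg (3 s.f., last digit at the 10^2 place).
245.268 × 0.81 = 198.66708 → 2.0 × 10^2 kg (2 s.f., last digit at the 10^1 place).
Sum: 38587.08108 kg; keep the coarser place, 10^2.
Result: 3.86 × 10^4 kg.

3.86 × 10^4 kg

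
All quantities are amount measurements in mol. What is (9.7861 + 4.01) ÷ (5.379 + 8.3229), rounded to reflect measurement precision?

9.7861 + 4.01 = 13.7961, limited to 2 d.p. → 4 s.f.; 5.379 + 8.3229 = 13.7019, limited to 3 d.p. → 5 s.f.
Carrying full precision, 13.7961 ÷ 13.7019 = 1.00687495895…; keep min(4, 5) = 4 s.f.
Rounded to 4 significant figures: 1.007.

1.007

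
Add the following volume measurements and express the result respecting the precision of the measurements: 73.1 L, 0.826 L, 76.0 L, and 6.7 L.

73.1 L + 0.826 L + 76.0 L + 6.7 L = 156.626 L.
Addition/subtraction keeps the fewest decimal places: 73.1 → 1 decimal place, 0.826 → 3 decimal places, 76.0 → 1 decimal place, 6.7 → 1 decimal place; limit is 1.
Rounded to 1 decimal place: 156.6 L.

156.6 L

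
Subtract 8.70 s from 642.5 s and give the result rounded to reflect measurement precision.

633.8 s

642.5 s − 8.70 s = 633.80 s.
Addition/subtraction keeps the fewest decimal places: 642.5 → 1 decimal place, 8.70 → 2 decimal places; limit is 1.
Rounded to 1 decimal place: 633.8 s.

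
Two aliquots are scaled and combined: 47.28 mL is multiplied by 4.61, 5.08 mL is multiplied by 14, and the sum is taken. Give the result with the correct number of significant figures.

289 mL

47.28 × 4.61 = 217.9608 → 218 mL (3 s.f., last digit at the 10^0 place).
5.08 × 14 = 71.12 → 71 mL (2 s.f., last digit at the 10^0 place).
Sum: 289.0808 mL; keep the coarser place, 10^0.
Result: 289 mL.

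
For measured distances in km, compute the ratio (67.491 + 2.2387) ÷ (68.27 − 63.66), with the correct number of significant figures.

67.491 + 2.2387 = 69.7297, limited to 3 d.p. → 5 s.f.; 68.27 − 63.66 = 4.61, limited to 2 d.p. → 3 s.f.
Carrying full precision, 69.7297 ÷ 4.61 = 15.1257483731…; keep min(5, 3) = 3 s.f.
Rounded to 3 significant figures: 15.1.

15.1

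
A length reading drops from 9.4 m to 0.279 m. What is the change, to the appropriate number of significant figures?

9.1 m

9.4 m − 0.279 m = 9.121 m.
Addition/subtraction keeps the fewest decimal places: 9.4 → 1 decimal place, 0.279 → 3 decimal places; limit is 1.
Rounded to 1 decimal place: 9.1 m.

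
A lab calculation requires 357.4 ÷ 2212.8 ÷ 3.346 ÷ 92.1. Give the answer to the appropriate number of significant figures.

5.24 × 10^-4

357.4 ÷ 2212.8 ÷ 3.346 ÷ 92.1 = 0.000524115276765…
Multiplication/division keeps the fewest significant figures: 357.4 → 4 s.f., 2212.8 → 5 s.f., 3.346 → 4 s.f., 92.1 → 3 s.f.; limit is 3.
Rounded to 3 significant figures: 5.24 × 10^-4.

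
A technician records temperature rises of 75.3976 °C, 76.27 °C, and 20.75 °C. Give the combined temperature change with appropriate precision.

172.42 °C

75.3976 °C + 76.27 °C + 20.75 °C = 172.4176 °C.
Addition/subtraction keeps the fewest decimal places: 75.3976 → 4 decimal places, 76.27 → 2 decimal places, 20.75 → 2 decimal places; limit is 2.
Rounded to 2 decimal places: 172.42 °C.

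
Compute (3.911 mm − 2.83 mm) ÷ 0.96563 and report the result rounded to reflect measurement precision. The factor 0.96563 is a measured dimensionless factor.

3.911 mm − 2.83 mm = 1.081 mm; the difference is limited to 2 decimal places (3 s.f.).
Carrying full precision, 1.081 ÷ 0.96563 = 1.11947640401… mm; 0.96563 has 5 s.f., so the result keeps min(3, 5) = 3 s.f.
Rounded to 3 significant figures: 1.12 mm.

1.12 mm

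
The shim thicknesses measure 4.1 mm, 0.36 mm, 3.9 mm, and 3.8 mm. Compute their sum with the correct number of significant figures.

12.2 mm

4.1 mm + 0.36 mm + 3.9 mm + 3.8 mm = 12.16 mm.
Addition/subtraction keeps the fewest decimal places: 4.1 → 1 decimal place, 0.36 → 2 decimal places, 3.9 → 1 decimal place, 3.8 → 1 decimal place; limit is 1.
Rounded to 1 decimal place: 12.2 mm.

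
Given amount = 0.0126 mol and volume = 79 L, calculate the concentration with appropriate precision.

1.6 × 10^-4 mol/L

concentration = 0.0126 mol ÷ 79 L = 0.000159493670886… mol/L.
0.0126 has 3 significant figures; 79 has 2.
Division/multiplication keeps the fewest: 2 significant figures.
Rounded: 1.6 × 10^-4 mol/L.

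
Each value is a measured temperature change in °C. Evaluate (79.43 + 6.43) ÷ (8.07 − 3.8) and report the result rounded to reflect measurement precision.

2.0 × 10¹

79.43 + 6.43 = 85.86, limited to 2 d.p. → 4 s.f.; 8.07 − 3.8 = 4.27, limited to 1 d.p. → 2 s.f.
Carrying full precision, 85.86 ÷ 4.27 = 20.1077283372…; keep min(4, 2) = 2 s.f.
Rounded to 2 significant figures: 2.0 × 10¹.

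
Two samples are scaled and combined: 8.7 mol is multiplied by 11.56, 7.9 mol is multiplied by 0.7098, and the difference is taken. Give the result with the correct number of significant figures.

9 × 10^1 mol

8.7 × 11.56 = 100.572 → 1.0 × 10^2 mol (2 s.f., last digit at the 10^1 place).
7.9 × 0.7098 = 5.60742 → 5.6 mol (2 s.f., last digit at the 10^-1 place).
Difference: 94.96458 mol; keep the coarser place, 10^1.
Result: 9 × 10^1 mol.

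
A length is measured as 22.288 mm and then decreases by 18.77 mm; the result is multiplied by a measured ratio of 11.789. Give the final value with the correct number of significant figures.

22.288 mm − 18.77 mm = 3.518 mm; the difference is limited to 2 decimal places (3 s.f.).
Carrying full precision, 3.518 × 11.789 = 41.473702 mm; 11.789 has 5 s.f., so the result keeps min(3, 5) = 3 s.f.
Rounded to 3 significant figures: 41.5 mm.

41.5 mm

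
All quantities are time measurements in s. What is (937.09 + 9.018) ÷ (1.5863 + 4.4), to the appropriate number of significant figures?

1.6 × 10^2

937.09 + 9.018 = 946.108, limited to 2 d.p. → 5 s.f.; 1.5863 + 4.4 = 5.9863, limited to 1 d.p. → 2 s.f.
Carrying full precision, 946.108 ÷ 5.9863 = 158.04553731…; keep min(5, 2) = 2 s.f.
Rounded to 2 significant figures: 1.6 × 10^2.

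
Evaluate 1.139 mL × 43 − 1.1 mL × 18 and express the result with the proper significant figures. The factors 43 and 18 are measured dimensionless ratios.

29 mL

1.139 × 43 = 48.977 → 49 mL (2 s.f., last digit at the 10^0 place).
1.1 × 18 = 19.8 → 20. mL (2 s.f., last digit at the 10^0 place).
Difference: 29.177 mL; keep the coarser place, 10^0.
Result: 29 mL.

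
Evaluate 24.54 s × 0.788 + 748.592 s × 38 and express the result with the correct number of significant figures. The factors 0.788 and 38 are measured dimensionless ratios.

24.54 × 0.788 = 19.33752 → 19.3 s (3 s.f., last digit at the 10^-1 place).
748.592 × 38 = 28446.496 → 2.8 × 10⁴ s (2 s.f., last digit at the 10^3 place).
Sum: 28465.83352 s; keep the coarser place, 10^3.
Result: 2.8 × 10⁴ s.

2.8 × 10⁴ s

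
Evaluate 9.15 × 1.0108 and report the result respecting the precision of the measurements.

9.25

9.15 × 1.0108 = 9.24882
Multiplication/division keeps the fewest significant figures: 9.15 → 3 s.f., 1.0108 → 5 s.f.; limit is 3.
Rounded to 3 significant figures: 9.25.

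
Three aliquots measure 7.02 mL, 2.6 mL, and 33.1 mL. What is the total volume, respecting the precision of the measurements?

7.02 mL + 2.6 mL + 33.1 mL = 42.72 mL.
Addition/subtraction keeps the fewest decimal places: 7.02 → 2 decimal places, 2.6 → 1 decimal place, 33.1 → 1 decimal place; limit is 1.
Rounded to 1 decimal place: 42.7 mL.

42.7 mL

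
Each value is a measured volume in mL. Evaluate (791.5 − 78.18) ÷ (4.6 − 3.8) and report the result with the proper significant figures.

9 × 10²

791.5 − 78.18 = 713.32, limited to 1 d.p. → 4 s.f.; 4.6 − 3.8 = 0.8, limited to 1 d.p. → 1 s.f.
Carrying full precision, 713.32 ÷ 0.8 = 891.65; keep min(4, 1) = 1 s.f.
Rounded to 1 significant figure: 9 × 10².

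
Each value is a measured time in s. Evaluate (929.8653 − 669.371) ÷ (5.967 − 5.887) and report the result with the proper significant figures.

3.3 × 10^3

929.8653 − 669.371 = 260.4943, limited to 3 d.p. → 6 s.f.; 5.967 − 5.887 = 0.080, limited to 3 d.p. → 2 s.f.
Carrying full precision, 260.4943 ÷ 0.080 = 3256.17875; keep min(6, 2) = 2 s.f.
Rounded to 2 significant figures: 3.3 × 10^3.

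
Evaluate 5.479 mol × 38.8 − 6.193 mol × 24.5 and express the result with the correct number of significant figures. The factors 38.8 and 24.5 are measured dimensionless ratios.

61 mol

5.479 × 38.8 = 212.5852 → 213 mol (3 s.f., last digit at the 10^0 place).
6.193 × 24.5 = 151.7285 → 152 mol (3 s.f., last digit at the 10^0 place).
Difference: 60.8567 mol; keep the coarser place, 10^0.
Result: 61 mol.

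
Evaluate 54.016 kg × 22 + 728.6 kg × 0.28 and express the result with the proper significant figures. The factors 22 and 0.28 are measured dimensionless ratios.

1.4 × 10³ kg

54.016 × 22 = 1188.352 → 1.2 × 10³ kg (2 s.f., last digit at the 10^2 place).
728.6 × 0.28 = 204.008 → 2.0 × 10² kg (2 s.f., last digit at the 10^1 place).
Sum: 1392.36 kg; keep the coarser place, 10^2.
Result: 1.4 × 10³ kg.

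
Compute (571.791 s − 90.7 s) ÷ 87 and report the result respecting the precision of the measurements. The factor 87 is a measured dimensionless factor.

5.5 s

571.791 s − 90.7 s = 481.091 s; the difference is limited to 1 decimal place (4 s.f.).
Carrying full precision, 481.091 ÷ 87 = 5.5297816092… s; 87 has 2 s.f., so the result keeps min(4, 2) = 2 s.f.
Rounded to 2 significant figures: 5.5 s.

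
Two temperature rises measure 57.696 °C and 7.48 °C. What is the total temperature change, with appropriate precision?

57.696 °C + 7.48 °C = 65.176 °C.
Addition/subtraction keeps the fewest decimal places: 57.696 → 3 decimal places, 7.48 → 2 decimal places; limit is 2.
Rounded to 2 decimal places: 65.18 °C.

65.18 °C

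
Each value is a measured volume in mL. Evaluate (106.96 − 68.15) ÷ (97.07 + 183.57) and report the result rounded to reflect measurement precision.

106.96 − 68.15 = 38.81, limited to 2 d.p. → 4 s.f.; 97.07 + 183.57 = 280.64, limited to 2 d.p. → 5 s.f.
Carrying full precision, 38.81 ÷ 280.64 = 0.138291049031…; keep min(4, 5) = 4 s.f.
Rounded to 4 significant figures: 0.1383.

0.1383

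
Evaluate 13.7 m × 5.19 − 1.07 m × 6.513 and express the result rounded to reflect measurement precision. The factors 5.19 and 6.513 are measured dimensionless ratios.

13.7 × 5.19 = 71.103 → 71.1 m (3 s.f., last digit at the 10^-1 place).
1.07 × 6.513 = 6.96891 → 6.97 m (3 s.f., last digit at the 10^-2 place).
Difference: 64.13409 m; keep the coarser place, 10^-1.
Result: 64.1 m.

64.1 m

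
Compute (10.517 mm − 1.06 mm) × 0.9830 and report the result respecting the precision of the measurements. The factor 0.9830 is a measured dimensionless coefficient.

10.517 mm − 1.06 mm = 9.457 mm; the difference is limited to 2 decimal places (3 s.f.).
Carrying full precision, 9.457 × 0.9830 = 9.296231 mm; 0.9830 has 4 s.f., so the result keeps min(3, 4) = 3 s.f.
Rounded to 3 significant figures: 9.30 mm.

9.30 mm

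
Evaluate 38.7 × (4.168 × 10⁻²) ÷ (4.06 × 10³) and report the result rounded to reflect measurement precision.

3.97 × 10⁻⁴

38.7 × (4.168 × 10⁻²) ÷ (4.06 × 10³) = 0.000397294581281…
Multiplication/division keeps the fewest significant figures: 38.7 → 3 s.f., 4.168 × 10⁻² → 4 s.f., 4.06 × 10³ → 3 s.f.; limit is 3.
Rounded to 3 significant figures: 3.97 × 10⁻⁴.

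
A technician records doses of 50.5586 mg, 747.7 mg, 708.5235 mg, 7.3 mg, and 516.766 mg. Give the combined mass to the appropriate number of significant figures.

2030.8 mg

50.5586 mg + 747.7 mg + 708.5235 mg + 7.3 mg + 516.766 mg = 2030.8481 mg.
Addition/subtraction keeps the fewest decimal places: 50.5586 → 4 decimal places, 747.7 → 1 decimal place, 708.5235 → 4 decimal places, 7.3 → 1 decimal place, 516.766 → 3 decimal places; limit is 1.
Rounded to 1 decimal place: 2030.8 mg.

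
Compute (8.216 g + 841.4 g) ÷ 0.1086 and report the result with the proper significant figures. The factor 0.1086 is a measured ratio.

8.216 g + 841.4 g = 849.616 g; the sum is limited to 1 decimal place (4 s.f.).
Carrying full precision, 849.616 ÷ 0.1086 = 7823.35174954… g; 0.1086 has 4 s.f., so the result keeps min(4, 4) = 4 s.f.
Rounded to 4 significant figures: 7823 g.

7823 g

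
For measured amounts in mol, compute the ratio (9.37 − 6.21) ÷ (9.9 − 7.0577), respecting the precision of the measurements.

1.1

9.37 − 6.21 = 3.16, limited to 2 d.p. → 3 s.f.; 9.9 − 7.0577 = 2.8423, limited to 1 d.p. → 2 s.f.
Carrying full precision, 3.16 ÷ 2.8423 = 1.11177567463…; keep min(3, 2) = 2 s.f.
Rounded to 2 significant figures: 1.1.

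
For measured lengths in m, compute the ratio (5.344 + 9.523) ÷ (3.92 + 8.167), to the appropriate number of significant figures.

5.344 + 9.523 = 14.867, limited to 3 d.p. → 5 s.f.; 3.92 + 8.167 = 12.087, limited to 2 d.p. → 4 s.f.
Carrying full precision, 14.867 ÷ 12.087 = 1.22999917266…; keep min(5, 4) = 4 s.f.
Rounded to 4 significant figures: 1.230.

1.230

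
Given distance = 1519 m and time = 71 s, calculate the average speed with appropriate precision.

21 m/s

average speed = 1519 m ÷ 71 s = 21.3943661972… m/s.
1519 has 4 significant figures; 71 has 2.
Division/multiplication keeps the fewest: 2 significant figures.
Rounded: 21 m/s.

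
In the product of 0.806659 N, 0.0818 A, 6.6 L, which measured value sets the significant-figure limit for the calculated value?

0.806659 N → 6 s.f.; 0.0818 A → 3 s.f.; 6.6 L → 2 s.f.
The fewest is 2 significant figures, from 6.6 L.

6.6 L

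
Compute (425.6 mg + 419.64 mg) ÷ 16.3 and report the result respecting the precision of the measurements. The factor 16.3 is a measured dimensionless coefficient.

51.9 mg

425.6 mg + 419.64 mg = 845.24 mg; the sum is limited to 1 decimal place (4 s.f.).
Carrying full precision, 845.24 ÷ 16.3 = 51.8552147239… mg; 16.3 has 3 s.f., so the result keeps min(4, 3) = 3 s.f.
Rounded to 3 significant figures: 51.9 mg.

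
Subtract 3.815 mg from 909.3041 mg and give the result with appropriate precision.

905.489 mg

909.3041 mg − 3.815 mg = 905.4891 mg.
Addition/subtraction keeps the fewest decimal places: 909.3041 → 4 decimal places, 3.815 → 3 decimal places; limit is 3.
Rounded to 3 decimal places: 905.489 mg.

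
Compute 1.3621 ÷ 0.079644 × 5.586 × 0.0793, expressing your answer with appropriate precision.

7.58

1.3621 ÷ 0.079644 × 5.586 × 0.0793 = 7.57582698734…
Multiplication/division keeps the fewest significant figures: 1.3621 → 5 s.f., 0.079644 → 5 s.f., 5.586 → 4 s.f., 0.0793 → 3 s.f.; limit is 3.
Rounded to 3 significant figures: 7.58.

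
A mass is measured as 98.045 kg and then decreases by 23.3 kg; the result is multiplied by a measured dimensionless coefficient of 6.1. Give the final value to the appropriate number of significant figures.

4.6 × 10² kg

98.045 kg − 23.3 kg = 74.745 kg; the difference is limited to 1 decimal place (3 s.f.).
Carrying full precision, 74.745 × 6.1 = 455.9445 kg; 6.1 has 2 s.f., so the result keeps min(3, 2) = 2 s.f.
Rounded to 2 significant figures: 4.6 × 10² kg.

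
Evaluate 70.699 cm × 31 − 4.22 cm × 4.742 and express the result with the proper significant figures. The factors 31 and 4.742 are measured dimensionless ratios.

2.2 × 10³ cm

70.699 × 31 = 2191.669 → 2.2 × 10³ cm (2 s.f., last digit at the 10^2 place).
4.22 × 4.742 = 20.01124 → 20.0 cm (3 s.f., last digit at the 10^-1 place).
Difference: 2171.65776 cm; keep the coarser place, 10^2.
Result: 2.2 × 10³ cm.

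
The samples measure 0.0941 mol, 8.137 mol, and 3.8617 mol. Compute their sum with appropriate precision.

12.093 mol

0.0941 mol + 8.137 mol + 3.8617 mol = 12.0928 mol.
Addition/subtraction keeps the fewest decimal places: 0.0941 → 4 decimal places, 8.137 → 3 decimal places, 3.8617 → 4 decimal places; limit is 3.
Rounded to 3 decimal places: 12.093 mol.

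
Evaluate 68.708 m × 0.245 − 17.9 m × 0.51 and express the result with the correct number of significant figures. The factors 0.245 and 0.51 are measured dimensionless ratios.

7.7 m

68.708 × 0.245 = 16.83346 → 16.8 m (3 s.f., last digit at the 10^-1 place).
17.9 × 0.51 = 9.129 → 9.1 m (2 s.f., last digit at the 10^-1 place).
Difference: 7.70446 m; keep the coarser place, 10^-1.
Result: 7.7 m.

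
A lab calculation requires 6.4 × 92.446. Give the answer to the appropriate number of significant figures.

6.4 × 92.446 = 591.6544
Multiplication/division keeps the fewest significant figures: 6.4 → 2 s.f., 92.446 → 5 s.f.; limit is 2.
Rounded to 2 significant figures: 5.9 × 10^2.

5.9 × 10^2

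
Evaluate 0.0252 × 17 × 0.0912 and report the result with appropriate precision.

0.039

0.0252 × 17 × 0.0912 = 0.03907008
Multiplication/division keeps the fewest significant figures: 0.0252 → 3 s.f., 17 → 2 s.f., 0.0912 → 3 s.f.; limit is 2.
Rounded to 2 significant figures: 0.039.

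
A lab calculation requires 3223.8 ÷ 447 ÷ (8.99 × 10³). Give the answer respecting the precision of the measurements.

3223.8 ÷ 447 ÷ (8.99 × 10³) = 0.000802233652604…
Multiplication/division keeps the fewest significant figures: 3223.8 → 5 s.f., 447 → 3 s.f., 8.99 × 10³ → 3 s.f.; limit is 3.
Rounded to 3 significant figures: 8.02 × 10⁻⁴.

8.02 × 10⁻⁴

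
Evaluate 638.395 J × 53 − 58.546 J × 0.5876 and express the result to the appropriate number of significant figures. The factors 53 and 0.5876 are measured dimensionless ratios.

3.4 × 10^4 J

638.395 × 53 = 33834.935 → 3.4 × 10^4 J (2 s.f., last digit at the 10^3 place).
58.546 × 0.5876 = 34.4016296 → 34.40 J (4 s.f., last digit at the 10^-2 place).
Difference: 33800.5333704 J; keep the coarser place, 10^3.
Result: 3.4 × 10^4 J.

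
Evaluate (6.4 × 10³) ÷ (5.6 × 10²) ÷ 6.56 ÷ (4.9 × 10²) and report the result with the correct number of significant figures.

0.0036

(6.4 × 10³) ÷ (5.6 × 10²) ÷ 6.56 ÷ (4.9 × 10²) = 0.0035554291403…
Multiplication/division keeps the fewest significant figures: 6.4 × 10³ → 2 s.f., 5.6 × 10² → 2 s.f., 6.56 → 3 s.f., 4.9 × 10² → 2 s.f.; limit is 2.
Rounded to 2 significant figures: 0.0036.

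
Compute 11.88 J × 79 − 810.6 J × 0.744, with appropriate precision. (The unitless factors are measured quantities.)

3.4 × 10² J

11.88 × 79 = 938.52 → 9.4 × 10² J (2 s.f., last digit at the 10^1 place).
810.6 × 0.744 = 603.0864 → 603 J (3 s.f., last digit at the 10^0 place).
Difference: 335.4336 J; keep the coarser place, 10^1.
Result: 3.4 × 10² J.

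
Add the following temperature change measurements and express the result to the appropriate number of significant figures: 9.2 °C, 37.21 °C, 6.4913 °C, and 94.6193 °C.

147.5 °C

9.2 °C + 37.21 °C + 6.4913 °C + 94.6193 °C = 147.5206 °C.
Addition/subtraction keeps the fewest decimal places: 9.2 → 1 decimal place, 37.21 → 2 decimal places, 6.4913 → 4 decimal places, 94.6193 → 4 decimal places; limit is 1.
Rounded to 1 decimal place: 147.5 °C.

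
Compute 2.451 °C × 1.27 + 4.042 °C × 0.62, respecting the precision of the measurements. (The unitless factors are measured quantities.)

2.451 × 1.27 = 3.11277 → 3.11 °C (3 s.f., last digit at the 10^-2 place).
4.042 × 0.62 = 2.50604 → 2.5 °C (2 s.f., last digit at the 10^-1 place).
Sum: 5.61881 °C; keep the coarser place, 10^-1.
Result: 5.6 °C.

5.6 °C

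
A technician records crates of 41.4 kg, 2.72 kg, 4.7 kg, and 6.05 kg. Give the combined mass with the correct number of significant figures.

41.4 kg + 2.72 kg + 4.7 kg + 6.05 kg = 54.87 kg.
Addition/subtraction keeps the fewest decimal places: 41.4 → 1 decimal place, 2.72 → 2 decimal places, 4.7 → 1 decimal place, 6.05 → 2 decimal places; limit is 1.
Rounded to 1 decimal place: 54.9 kg.

54.9 kg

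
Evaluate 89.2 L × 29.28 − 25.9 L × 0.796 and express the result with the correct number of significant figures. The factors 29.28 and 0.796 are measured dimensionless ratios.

89.2 × 29.28 = 2611.776 → 2.61 × 10³ L (3 s.f., last digit at the 10^1 place).
25.9 × 0.796 = 20.6164 → 20.6 L (3 s.f., last digit at the 10^-1 place).
Difference: 2591.1596 L; keep the coarser place, 10^1.
Result: 2.59 × 10³ L.

2.59 × 10³ L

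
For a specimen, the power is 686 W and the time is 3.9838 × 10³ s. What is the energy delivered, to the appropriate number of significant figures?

2.73 × 10⁶ J

energy delivered = 686 W × 3.9838 × 10³ s = 2732886.8 J.
686 has 3 significant figures; 3.9838 × 10³ has 5.
Division/multiplication keeps the fewest: 3 significant figures.
Rounded: 2.73 × 10⁶ J.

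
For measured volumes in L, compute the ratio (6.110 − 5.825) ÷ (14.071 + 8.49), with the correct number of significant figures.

6.110 − 5.825 = 0.285, limited to 3 d.p. → 3 s.f.; 14.071 + 8.49 = 22.561, limited to 2 d.p. → 4 s.f.
Carrying full precision, 0.285 ÷ 22.561 = 0.0126324187758…; keep min(3, 4) = 3 s.f.
Rounded to 3 significant figures: 1.26 × 10^-2.

1.26 × 10^-2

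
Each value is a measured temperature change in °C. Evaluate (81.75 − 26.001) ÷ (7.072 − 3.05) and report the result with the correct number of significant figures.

13.9

81.75 − 26.001 = 55.749, limited to 2 d.p. → 4 s.f.; 7.072 − 3.05 = 4.022, limited to 2 d.p. → 3 s.f.
Carrying full precision, 55.749 ÷ 4.022 = 13.8610144207…; keep min(4, 3) = 3 s.f.
Rounded to 3 significant figures: 13.9.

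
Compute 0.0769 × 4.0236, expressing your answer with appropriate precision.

3.09 × 10^-1

0.0769 × 4.0236 = 0.30941484
Multiplication/division keeps the fewest significant figures: 0.0769 → 3 s.f., 4.0236 → 5 s.f.; limit is 3.
Rounded to 3 significant figures: 3.09 × 10^-1.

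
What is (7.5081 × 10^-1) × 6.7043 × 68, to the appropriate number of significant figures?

3.4 × 10^2

(7.5081 × 10^-1) × 6.7043 × 68 = 342.288572844
Multiplication/division keeps the fewest significant figures: 7.5081 × 10^-1 → 5 s.f., 6.7043 → 5 s.f., 68 → 2 s.f.; limit is 2.
Rounded to 2 significant figures: 3.4 × 10^2.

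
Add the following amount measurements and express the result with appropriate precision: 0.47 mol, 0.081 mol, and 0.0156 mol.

0.57 mol

0.47 mol + 0.081 mol + 0.0156 mol = 0.5666 mol.
Addition/subtraction keeps the fewest decimal places: 0.47 → 2 decimal places, 0.081 → 3 decimal places, 0.0156 → 4 decimal places; limit is 2.
Rounded to 2 decimal places: 0.57 mol.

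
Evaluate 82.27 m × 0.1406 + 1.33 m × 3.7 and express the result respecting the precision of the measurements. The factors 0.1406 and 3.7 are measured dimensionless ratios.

82.27 × 0.1406 = 11.567162 → 11.57 m (4 s.f., last digit at the 10^-2 place).
1.33 × 3.7 = 4.921 → 4.9 m (2 s.f., last digit at the 10^-1 place).
Sum: 16.488162 m; keep the coarser place, 10^-1.
Result: 16.5 m.

16.5 m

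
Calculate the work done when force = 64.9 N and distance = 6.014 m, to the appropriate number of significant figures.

work done = 64.9 N × 6.014 m = 390.3086 J.
64.9 has 3 significant figures; 6.014 has 4.
Division/multiplication keeps the fewest: 3 significant figures.
Rounded: 390. J.

390. J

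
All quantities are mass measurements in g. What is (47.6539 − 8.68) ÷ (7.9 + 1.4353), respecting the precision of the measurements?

4.2

47.6539 − 8.68 = 38.9739, limited to 2 d.p. → 4 s.f.; 7.9 + 1.4353 = 9.3353, limited to 1 d.p. → 2 s.f.
Carrying full precision, 38.9739 ÷ 9.3353 = 4.17489528992…; keep min(4, 2) = 2 s.f.
Rounded to 2 significant figures: 4.2.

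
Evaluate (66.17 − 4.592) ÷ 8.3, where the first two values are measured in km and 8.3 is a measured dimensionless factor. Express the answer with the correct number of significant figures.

66.17 km − 4.592 km = 61.578 km; the difference is limited to 2 decimal places (4 s.f.).
Carrying full precision, 61.578 ÷ 8.3 = 7.41903614458… km; 8.3 has 2 s.f., so the result keeps min(4, 2) = 2 s.f.
Rounded to 2 significant figures: 7.4 km.

7.4 km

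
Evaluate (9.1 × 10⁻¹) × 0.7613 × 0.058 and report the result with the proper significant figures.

(9.1 × 10⁻¹) × 0.7613 × 0.058 = 0.040181414
Multiplication/division keeps the fewest significant figures: 9.1 × 10⁻¹ → 2 s.f., 0.7613 → 4 s.f., 0.058 → 2 s.f.; limit is 2.
Rounded to 2 significant figures: 0.040.

0.040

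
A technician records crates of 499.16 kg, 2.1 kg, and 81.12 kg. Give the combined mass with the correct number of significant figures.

582.4 kg

499.16 kg + 2.1 kg + 81.12 kg = 582.38 kg.
Addition/subtraction keeps the fewest decimal places: 499.16 → 2 decimal places, 2.1 → 1 decimal place, 81.12 → 2 decimal places; limit is 1.
Rounded to 1 decimal place: 582.4 kg.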